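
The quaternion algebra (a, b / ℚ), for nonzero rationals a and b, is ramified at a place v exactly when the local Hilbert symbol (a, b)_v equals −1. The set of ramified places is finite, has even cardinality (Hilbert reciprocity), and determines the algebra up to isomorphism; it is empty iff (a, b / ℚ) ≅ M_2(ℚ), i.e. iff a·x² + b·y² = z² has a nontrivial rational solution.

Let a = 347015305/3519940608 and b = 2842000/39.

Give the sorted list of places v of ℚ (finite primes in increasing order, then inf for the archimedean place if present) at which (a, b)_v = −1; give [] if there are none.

[3, 5]

Mod squares: a ≡ 290, b ≡ 5655. Check v ∈ {∞, 2, 3, 5, 7, 13, 17, 19, 23, 29}.
v=13: a=13^2·(≡4), b=13^-1·(≡6) mod 13; (4|13)=+1, (6|13)=-1; (−1)^{2·-1·6}·(+1)^-1·(-1)^2 = +1.
v=∞: 290 > 0 and 5655 > 0  ⇒  (a,b)_∞ = +1.
v=2: v_2(a)=-11, v_2(b)=4; units ≡ 1, 7 (mod 8); ε·ε+αω+βω = 0·1+-11·0+4·0 ≡ 0  ⇒  (a,b)_2 = +1.
v=7: a=7^2·(≡5), b=7^2·(≡3) mod 7; (5|7)=-1, (3|7)=-1; (−1)^{2·2·3}·(-1)^2·(-1)^2 = +1.
v=29: a=29^1·(≡21), b=29^1·(≡27) mod 29; (21|29)=-1, (27|29)=-1; (−1)^{1·1·14}·(-1)^1·(-1)^1 = +1.
v=5: a=5^1·(≡2), b=5^3·(≡4) mod 5; (2|5)=-1, (4|5)=+1; (−1)^{1·3·2}·(-1)^3·(+1)^1 = -1.
v=3: a=3^-2·(≡2), b=3^-1·(≡1) mod 3; (2|3)=-1, (1|3)=+1; (−1)^{-2·-1·1}·(-1)^-1·(+1)^-2 = -1.
v=17: a=17^2·(≡8), b=17^0·(≡5) mod 17; (8|17)=+1, (5|17)=-1; (−1)^{2·0·8}·(+1)^0·(-1)^2 = +1.
v=19: a=19^-2·(≡5), b=19^0·(≡18) mod 19; (5|19)=+1, (18|19)=-1; (−1)^{-2·0·9}·(+1)^0·(-1)^-2 = +1.
v=23: a=23^-2·(≡19), b=23^0·(≡19) mod 23; (19|23)=-1, (19|23)=-1; (−1)^{-2·0·11}·(-1)^0·(-1)^-2 = +1.
|Ram(290, 5655)| = 2, even; anisotropic at {3, 5}.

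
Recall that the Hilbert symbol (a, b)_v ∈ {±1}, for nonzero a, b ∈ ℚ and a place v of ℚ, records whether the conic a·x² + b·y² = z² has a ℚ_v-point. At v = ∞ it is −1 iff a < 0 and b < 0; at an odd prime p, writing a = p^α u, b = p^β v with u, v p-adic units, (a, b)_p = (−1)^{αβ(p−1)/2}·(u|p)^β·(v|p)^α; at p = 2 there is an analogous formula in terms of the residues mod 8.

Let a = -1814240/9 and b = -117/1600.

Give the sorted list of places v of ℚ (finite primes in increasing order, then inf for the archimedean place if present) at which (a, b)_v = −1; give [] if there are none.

Mod squares: a ≡ -113390, b ≡ -13. Check v ∈ {∞, 2, 3, 5, 13, 17, 23, 29}.
v=3: a=3^-2·(≡1), b=3^2·(≡2) mod 3; (1|3)=+1, (2|3)=-1; (−1)^{-2·2·1}·(+1)^2·(-1)^-2 = +1.
v=17: a=17^1·(≡12), b=17^0·(≡1) mod 17; (12|17)=-1, (1|17)=+1; (−1)^{1·0·8}·(-1)^0·(+1)^1 = +1.
v=2: v_2(a)=5, v_2(b)=-6; units ≡ 1, 3 (mod 8); ε·ε+αω+βω = 0·1+5·1+-6·0 ≡ 1  ⇒  (a,b)_2 = -1.
v=∞: -113390 < 0 and -13 < 0  ⇒  (a,b)_∞ = -1.
v=29: a=29^1·(≡25), b=29^0·(≡23) mod 29; (25|29)=+1, (23|29)=+1; (−1)^{1·0·14}·(+1)^0·(+1)^1 = +1.
v=5: a=5^1·(≡3), b=5^-2·(≡2) mod 5; (3|5)=-1, (2|5)=-1; (−1)^{1·-2·2}·(-1)^-2·(-1)^1 = -1.
v=23: a=23^1·(≡19), b=23^0·(≡14) mod 23; (19|23)=-1, (14|23)=-1; (−1)^{1·0·11}·(-1)^0·(-1)^1 = -1.
v=13: a=13^0·(≡3), b=13^1·(≡4) mod 13; (3|13)=+1, (4|13)=+1; (−1)^{0·1·6}·(+1)^1·(+1)^0 = +1.
Ram(-113390, -13) = {2, 5, 23, ∞}; no ℚ_2-point on the conic.

[2, 5, 23, inf]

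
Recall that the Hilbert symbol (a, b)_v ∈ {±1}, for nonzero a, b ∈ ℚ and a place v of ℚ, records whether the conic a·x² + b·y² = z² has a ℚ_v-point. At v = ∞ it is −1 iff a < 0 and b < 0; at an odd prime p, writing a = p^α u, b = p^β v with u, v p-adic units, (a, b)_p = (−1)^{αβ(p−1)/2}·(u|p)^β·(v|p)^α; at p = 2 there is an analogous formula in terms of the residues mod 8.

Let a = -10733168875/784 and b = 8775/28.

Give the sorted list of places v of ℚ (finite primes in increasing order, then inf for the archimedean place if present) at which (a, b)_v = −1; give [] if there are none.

[3, 5, 7, 13]

Mod squares: a ≡ -20995, b ≡ 273. Check v ∈ {∞, 2, 3, 5, 7, 11, 13, 17, 19}.
v=5: a=5^3·(≡1), b=5^2·(≡2) mod 5; (1|5)=+1, (2|5)=-1; (−1)^{3·2·2}·(+1)^2·(-1)^3 = -1.
v=∞: -20995 < 0 and 273 > 0  ⇒  (a,b)_∞ = +1.
v=13: a=13^3·(≡3), b=13^1·(≡6) mod 13; (3|13)=+1, (6|13)=-1; (−1)^{3·1·6}·(+1)^1·(-1)^3 = -1.
v=2: v_2(a)=-4, v_2(b)=-2; units ≡ 5, 1 (mod 8); ε·ε+αω+βω = 0·0+-4·0+-2·1 ≡ 0  ⇒  (a,b)_2 = +1.
v=3: a=3^0·(≡2), b=3^3·(≡1) mod 3; (2|3)=-1, (1|3)=+1; (−1)^{0·3·1}·(-1)^3·(+1)^0 = -1.
v=19: a=19^1·(≡1), b=19^0·(≡6) mod 19; (1|19)=+1, (6|19)=+1; (−1)^{1·0·9}·(+1)^0·(+1)^1 = +1.
v=7: a=7^-2·(≡6), b=7^-1·(≡1) mod 7; (6|7)=-1, (1|7)=+1; (−1)^{-2·-1·3}·(-1)^-1·(+1)^-2 = -1.
v=17: a=17^1·(≡3), b=17^0·(≡8) mod 17; (3|17)=-1, (8|17)=+1; (−1)^{1·0·8}·(-1)^0·(+1)^1 = +1.
v=11: a=11^2·(≡5), b=11^0·(≡5) mod 11; (5|11)=+1, (5|11)=+1; (−1)^{2·0·5}·(+1)^0·(+1)^2 = +1.
|Ram(-20995, 273)| = 4, even; anisotropic at {3, 5, 7, 13}.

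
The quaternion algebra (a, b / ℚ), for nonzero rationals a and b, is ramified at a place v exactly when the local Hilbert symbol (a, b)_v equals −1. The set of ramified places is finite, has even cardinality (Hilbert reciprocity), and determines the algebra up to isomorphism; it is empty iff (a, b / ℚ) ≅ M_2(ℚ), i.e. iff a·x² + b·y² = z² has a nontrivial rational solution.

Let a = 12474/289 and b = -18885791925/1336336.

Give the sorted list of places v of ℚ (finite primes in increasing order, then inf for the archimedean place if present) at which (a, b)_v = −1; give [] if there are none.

(a, b) ≡ (154, -13) mod (ℚ^×)²; places V = {2, 3, 5, 7, 11, 13, 17, ∞}.
(a,b)_∞: sgn(154)=+, sgn(-13)=−, so +1.
(a,b)_3: α=4, u≡1; β=4, v≡2 (mod 3); (1|3)=+1, (2|3)=-1; sign (−1)^0·+1^4·-1^4 = +1.
(a,b)_11: α=1, u≡4; β=4, v≡1 (mod 11); (4|11)=+1, (1|11)=+1; sign (−1)^0·+1^4·+1^1 = +1.
(a,b)_17: α=-2, u≡13; β=-4, v≡13 (mod 17); (13|17)=+1, (13|17)=+1; sign (−1)^0·+1^-4·+1^-2 = +1.
(a,b)_2: α=1, β=-4; u≡5, v≡3 (mod 8); ε(u)ε(v)=0·1, αω(v)=1·1, βω(u)=-4·1; sum ≡ 1  ⇒  -1.
(a,b)_7: α=1, u≡2; β=2, v≡1 (mod 7); (2|7)=+1, (1|7)=+1; sign (−1)^0·+1^2·+1^1 = +1.
(a,b)_13: α=0, u≡11; β=1, v≡12 (mod 13); (11|13)=-1, (12|13)=+1; sign (−1)^0·-1^1·+1^0 = -1.
(a,b)_5: α=0, u≡1; β=2, v≡3 (mod 5); (1|5)=+1, (3|5)=-1; sign (−1)^0·+1^2·-1^0 = +1.
(154, -13 / ℚ) ramifies at {2, 13}: a division algebra.

[2, 13]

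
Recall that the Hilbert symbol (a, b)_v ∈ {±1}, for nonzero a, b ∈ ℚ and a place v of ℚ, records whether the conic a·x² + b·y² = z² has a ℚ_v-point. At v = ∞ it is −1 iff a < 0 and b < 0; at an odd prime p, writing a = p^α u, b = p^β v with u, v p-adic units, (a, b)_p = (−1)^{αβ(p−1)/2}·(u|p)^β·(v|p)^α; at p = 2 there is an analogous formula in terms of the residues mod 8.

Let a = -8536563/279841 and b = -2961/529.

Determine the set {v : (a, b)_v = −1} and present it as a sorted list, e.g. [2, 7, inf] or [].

(a, b) ≡ (-987, -329) mod (ℚ^×)²; places V = {2, 3, 7, 23, 31, 47, ∞}.
(a,b)_7: α=1, u≡5; β=1, v≡1 (mod 7); (5|7)=-1, (1|7)=+1; sign (−1)^1·-1^1·+1^1 = +1.
(a,b)_47: α=1, u≡40; β=1, v≡30 (mod 47); (40|47)=-1, (30|47)=-1; sign (−1)^1·-1^1·-1^1 = -1.
(a,b)_31: α=2, u≡19; β=0, v≡23 (mod 31); (19|31)=+1, (23|31)=-1; sign (−1)^0·+1^0·-1^2 = +1.
(a,b)_3: α=3, u≡1; β=2, v≡1 (mod 3); (1|3)=+1, (1|3)=+1; sign (−1)^0·+1^2·+1^3 = +1.
(a,b)_2: α=0, β=0; u≡5, v≡7 (mod 8); ε(u)ε(v)=0·1, αω(v)=0·0, βω(u)=0·1; sum ≡ 0  ⇒  +1.
(a,b)_∞: sgn(-987)=−, sgn(-329)=−, so -1.
(a,b)_23: α=-4, u≡2; β=-2, v≡6 (mod 23); (2|23)=+1, (6|23)=+1; sign (−1)^0·+1^-2·+1^-4 = +1.
Ram(-987, -329) = {47, ∞}; no ℚ_47-point on the conic.

[47, inf]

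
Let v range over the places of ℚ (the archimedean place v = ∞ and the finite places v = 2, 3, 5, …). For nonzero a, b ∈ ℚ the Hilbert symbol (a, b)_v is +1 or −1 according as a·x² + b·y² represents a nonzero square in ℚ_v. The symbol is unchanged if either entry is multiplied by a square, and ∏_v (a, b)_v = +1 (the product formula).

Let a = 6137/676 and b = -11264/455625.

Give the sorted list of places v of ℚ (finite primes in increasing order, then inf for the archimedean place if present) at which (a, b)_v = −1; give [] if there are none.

[11, 17]

(a, b) ≡ (17, -11) mod (ℚ^×)²; places V = {2, 3, 5, 11, 13, 17, 19, ∞}.
(a,b)_19: α=2, u≡5; β=0, v≡12 (mod 19); (5|19)=+1, (12|19)=-1; sign (−1)^0·+1^0·-1^2 = +1.
(a,b)_∞: sgn(17)=+, sgn(-11)=−, so +1.
(a,b)_11: α=0, u≡2; β=1, v≡2 (mod 11); (2|11)=-1, (2|11)=-1; sign (−1)^0·-1^1·-1^0 = -1.
(a,b)_3: α=0, u≡2; β=-6, v≡1 (mod 3); (2|3)=-1, (1|3)=+1; sign (−1)^0·-1^-6·+1^0 = +1.
(a,b)_17: α=1, u≡16; β=0, v≡3 (mod 17); (16|17)=+1, (3|17)=-1; sign (−1)^0·+1^0·-1^1 = -1.
(a,b)_13: α=-2, u≡10; β=0, v≡7 (mod 13); (10|13)=+1, (7|13)=-1; sign (−1)^0·+1^0·-1^-2 = +1.
(a,b)_5: α=0, u≡2; β=-4, v≡4 (mod 5); (2|5)=-1, (4|5)=+1; sign (−1)^0·-1^-4·+1^0 = +1.
(a,b)_2: α=-2, β=10; u≡1, v≡5 (mod 8); ε(u)ε(v)=0·0, αω(v)=-2·1, βω(u)=10·0; sum ≡ 0  ⇒  +1.
|Ram(17, -11)| = 2, even; anisotropic at {11, 17}.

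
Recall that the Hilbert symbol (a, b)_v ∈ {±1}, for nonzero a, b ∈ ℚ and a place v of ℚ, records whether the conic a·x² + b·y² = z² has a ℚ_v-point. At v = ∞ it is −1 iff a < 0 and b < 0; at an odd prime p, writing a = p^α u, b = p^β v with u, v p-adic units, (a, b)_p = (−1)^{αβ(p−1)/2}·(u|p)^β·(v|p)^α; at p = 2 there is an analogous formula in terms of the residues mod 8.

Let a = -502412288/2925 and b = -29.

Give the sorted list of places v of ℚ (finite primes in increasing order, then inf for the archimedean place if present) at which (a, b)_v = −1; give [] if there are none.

[2, 17, 29, inf]

(a, b) ≡ (-130169, -29) mod (ℚ^×)²; places V = {2, 3, 5, 7, 13, 17, 19, 29, 31, ∞}.
(a,b)_7: α=2, u≡6; β=0, v≡6 (mod 7); (6|7)=-1, (6|7)=-1; sign (−1)^0·-1^0·-1^2 = +1.
(a,b)_5: α=-2, u≡1; β=0, v≡1 (mod 5); (1|5)=+1, (1|5)=+1; sign (−1)^0·+1^0·+1^-2 = +1.
(a,b)_∞: sgn(-130169)=−, sgn(-29)=−, so -1.
(a,b)_2: α=10, β=0; u≡7, v≡3 (mod 8); ε(u)ε(v)=1·1, αω(v)=10·1, βω(u)=0·0; sum ≡ 1  ⇒  -1.
(a,b)_13: α=-1, u≡3; β=0, v≡10 (mod 13); (3|13)=+1, (10|13)=+1; sign (−1)^0·+1^0·+1^-1 = +1.
(a,b)_29: α=0, u≡12; β=1, v≡28 (mod 29); (12|29)=-1, (28|29)=+1; sign (−1)^0·-1^1·+1^0 = -1.
(a,b)_19: α=1, u≡15; β=0, v≡9 (mod 19); (15|19)=-1, (9|19)=+1; sign (−1)^0·-1^0·+1^1 = +1.
(a,b)_3: α=-2, u≡1; β=0, v≡1 (mod 3); (1|3)=+1, (1|3)=+1; sign (−1)^0·+1^0·+1^-2 = +1.
(a,b)_17: α=1, u≡3; β=0, v≡5 (mod 17); (3|17)=-1, (5|17)=-1; sign (−1)^0·-1^0·-1^1 = -1.
(a,b)_31: α=1, u≡21; β=0, v≡2 (mod 31); (21|31)=-1, (2|31)=+1; sign (−1)^0·-1^0·+1^1 = +1.
|Ram(-130169, -29)| = 4, even; anisotropic at {2, 17, 29, ∞}.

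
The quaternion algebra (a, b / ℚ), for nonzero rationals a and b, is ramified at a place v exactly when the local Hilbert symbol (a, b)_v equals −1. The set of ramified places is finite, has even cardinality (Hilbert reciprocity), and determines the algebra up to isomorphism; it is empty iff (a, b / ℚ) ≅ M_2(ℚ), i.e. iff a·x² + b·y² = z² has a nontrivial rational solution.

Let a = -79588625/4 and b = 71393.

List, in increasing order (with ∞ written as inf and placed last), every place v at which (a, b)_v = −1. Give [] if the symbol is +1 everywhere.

(a, b) ≡ (-3183545, 1457) mod (ℚ^×)²; places V = {2, 5, 7, 19, 23, 31, 47, ∞}.
(a,b)_∞: sgn(-3183545)=−, sgn(1457)=+, so +1.
(a,b)_5: α=3, u≡4; β=0, v≡3 (mod 5); (4|5)=+1, (3|5)=-1; sign (−1)^0·+1^0·-1^3 = -1.
(a,b)_2: α=-2, β=0; u≡7, v≡1 (mod 8); ε(u)ε(v)=1·0, αω(v)=-2·0, βω(u)=0·0; sum ≡ 0  ⇒  +1.
(a,b)_47: α=1, u≡44; β=1, v≡15 (mod 47); (44|47)=-1, (15|47)=-1; sign (−1)^1·-1^1·-1^1 = -1.
(a,b)_31: α=1, u≡19; β=1, v≡9 (mod 31); (19|31)=+1, (9|31)=+1; sign (−1)^1·+1^1·+1^1 = -1.
(a,b)_19: α=1, u≡9; β=0, v≡10 (mod 19); (9|19)=+1, (10|19)=-1; sign (−1)^0·+1^0·-1^1 = -1.
(a,b)_7: α=0, u≡6; β=2, v≡1 (mod 7); (6|7)=-1, (1|7)=+1; sign (−1)^0·-1^2·+1^0 = +1.
(a,b)_23: α=1, u≡11; β=0, v≡1 (mod 23); (11|23)=-1, (1|23)=+1; sign (−1)^0·-1^0·+1^1 = +1.
(-3183545, 1457 / ℚ) ramifies at {5, 19, 31, 47}: a division algebra.

[5, 19, 31, 47]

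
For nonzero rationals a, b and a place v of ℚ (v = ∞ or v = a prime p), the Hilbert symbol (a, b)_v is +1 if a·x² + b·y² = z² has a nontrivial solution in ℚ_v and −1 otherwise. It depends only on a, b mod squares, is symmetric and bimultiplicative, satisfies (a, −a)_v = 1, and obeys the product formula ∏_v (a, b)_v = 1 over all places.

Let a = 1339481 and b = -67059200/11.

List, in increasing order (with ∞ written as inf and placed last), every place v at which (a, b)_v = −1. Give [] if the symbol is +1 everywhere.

(a, b) ≡ (1339481, -682) mod (ℚ^×)²; places V = {2, 5, 11, 13, 17, 19, 29, 31, ∞}.
(a,b)_∞: sgn(1339481)=+, sgn(-682)=−, so +1.
(a,b)_19: α=1, u≡9; β=0, v≡18 (mod 19); (9|19)=+1, (18|19)=-1; sign (−1)^0·+1^0·-1^1 = -1.
(a,b)_31: α=0, u≡2; β=1, v≡1 (mod 31); (2|31)=+1, (1|31)=+1; sign (−1)^0·+1^1·+1^0 = +1.
(a,b)_2: α=0, β=9; u≡1, v≡3 (mod 8); ε(u)ε(v)=0·1, αω(v)=0·1, βω(u)=9·0; sum ≡ 0  ⇒  +1.
(a,b)_5: α=0, u≡1; β=2, v≡2 (mod 5); (1|5)=+1, (2|5)=-1; sign (−1)^0·+1^2·-1^0 = +1.
(a,b)_17: α=1, u≡15; β=0, v≡8 (mod 17); (15|17)=+1, (8|17)=+1; sign (−1)^0·+1^0·+1^1 = +1.
(a,b)_13: α=1, u≡12; β=2, v≡7 (mod 13); (12|13)=+1, (7|13)=-1; sign (−1)^0·+1^2·-1^1 = -1.
(a,b)_29: α=1, u≡21; β=0, v≡10 (mod 29); (21|29)=-1, (10|29)=-1; sign (−1)^0·-1^0·-1^1 = -1.
(a,b)_11: α=1, u≡1; β=-1, v≡1 (mod 11); (1|11)=+1, (1|11)=+1; sign (−1)^1·+1^-1·+1^1 = -1.
|Ram(1339481, -682)| = 4, even; anisotropic at {11, 13, 19, 29}.

[11, 13, 19, 29]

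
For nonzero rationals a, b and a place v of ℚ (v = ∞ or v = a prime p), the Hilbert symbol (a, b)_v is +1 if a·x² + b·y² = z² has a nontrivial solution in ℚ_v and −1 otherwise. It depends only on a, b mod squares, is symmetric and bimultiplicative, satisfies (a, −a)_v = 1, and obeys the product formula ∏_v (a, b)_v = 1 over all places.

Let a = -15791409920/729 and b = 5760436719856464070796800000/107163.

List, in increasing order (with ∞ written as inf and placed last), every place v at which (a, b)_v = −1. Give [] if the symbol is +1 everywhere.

[5, 11]

Mod squares: a ≡ -509795, b ≡ 44352165. Check v ∈ {∞, 2, 3, 5, 7, 11, 13, 23, 29, 31}.
v=13: a=13^1·(≡8), b=13^3·(≡5) mod 13; (8|13)=-1, (5|13)=-1; (−1)^{1·3·6}·(-1)^3·(-1)^1 = +1.
v=5: a=5^1·(≡4), b=5^5·(≡2) mod 5; (4|5)=+1, (2|5)=-1; (−1)^{1·5·2}·(+1)^5·(-1)^1 = -1.
v=∞: -509795 < 0 and 44352165 > 0  ⇒  (a,b)_∞ = +1.
v=7: a=7^0·(≡1), b=7^-2·(≡4) mod 7; (1|7)=+1, (4|7)=+1; (−1)^{0·-2·3}·(+1)^-2·(+1)^0 = +1.
v=23: a=23^1·(≡5), b=23^3·(≡12) mod 23; (5|23)=-1, (12|23)=+1; (−1)^{1·3·11}·(-1)^3·(+1)^1 = +1.
v=11: a=11^3·(≡9), b=11^7·(≡1) mod 11; (9|11)=+1, (1|11)=+1; (−1)^{3·7·5}·(+1)^7·(+1)^3 = -1.
v=3: a=3^-6·(≡1), b=3^-7·(≡1) mod 3; (1|3)=+1, (1|3)=+1; (−1)^{-6·-7·1}·(+1)^-7·(+1)^-6 = +1.
v=31: a=31^1·(≡7), b=31^3·(≡29) mod 31; (7|31)=+1, (29|31)=-1; (−1)^{1·3·15}·(+1)^3·(-1)^1 = +1.
v=29: a=29^0·(≡25), b=29^1·(≡26) mod 29; (25|29)=+1, (26|29)=-1; (−1)^{0·1·14}·(+1)^1·(-1)^0 = +1.
v=2: v_2(a)=8, v_2(b)=12; units ≡ 5, 5 (mod 8); ε·ε+αω+βω = 0·0+8·1+12·1 ≡ 0  ⇒  (a,b)_2 = +1.
Ram(-509795, 44352165) = {5, 11}; no ℚ_5-point on the conic.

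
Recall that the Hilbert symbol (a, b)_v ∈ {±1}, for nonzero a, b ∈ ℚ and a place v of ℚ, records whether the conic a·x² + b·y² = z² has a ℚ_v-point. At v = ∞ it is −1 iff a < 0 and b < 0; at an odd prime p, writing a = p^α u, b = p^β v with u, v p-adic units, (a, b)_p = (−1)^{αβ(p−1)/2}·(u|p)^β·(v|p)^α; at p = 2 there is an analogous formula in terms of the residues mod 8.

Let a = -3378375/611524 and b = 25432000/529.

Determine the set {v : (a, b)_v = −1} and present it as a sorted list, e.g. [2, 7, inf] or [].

[5, 7]

(a, b) ≡ (-15015, 55) mod (ℚ^×)²; places V = {2, 3, 5, 7, 11, 13, 17, 23, ∞}.
(a,b)_7: α=1, u≡1; β=0, v≡5 (mod 7); (1|7)=+1, (5|7)=-1; sign (−1)^0·+1^0·-1^1 = -1.
(a,b)_11: α=1, u≡6; β=1, v≡9 (mod 11); (6|11)=-1, (9|11)=+1; sign (−1)^1·-1^1·+1^1 = +1.
(a,b)_13: α=1, u≡2; β=0, v≡1 (mod 13); (2|13)=-1, (1|13)=+1; sign (−1)^0·-1^0·+1^1 = +1.
(a,b)_3: α=3, u≡2; β=0, v≡1 (mod 3); (2|3)=-1, (1|3)=+1; sign (−1)^0·-1^0·+1^3 = +1.
(a,b)_∞: sgn(-15015)=−, sgn(55)=+, so +1.
(a,b)_23: α=-2, u≡12; β=-2, v≡3 (mod 23); (12|23)=+1, (3|23)=+1; sign (−1)^0·+1^-2·+1^-2 = +1.
(a,b)_5: α=3, u≡2; β=3, v≡4 (mod 5); (2|5)=-1, (4|5)=+1; sign (−1)^0·-1^3·+1^3 = -1.
(a,b)_17: α=-2, u≡15; β=2, v≡4 (mod 17); (15|17)=+1, (4|17)=+1; sign (−1)^0·+1^2·+1^-2 = +1.
(a,b)_2: α=-2, β=6; u≡1, v≡7 (mod 8); ε(u)ε(v)=0·1, αω(v)=-2·0, βω(u)=6·0; sum ≡ 0  ⇒  +1.
|Ram(-15015, 55)| = 2, even; anisotropic at {5, 7}.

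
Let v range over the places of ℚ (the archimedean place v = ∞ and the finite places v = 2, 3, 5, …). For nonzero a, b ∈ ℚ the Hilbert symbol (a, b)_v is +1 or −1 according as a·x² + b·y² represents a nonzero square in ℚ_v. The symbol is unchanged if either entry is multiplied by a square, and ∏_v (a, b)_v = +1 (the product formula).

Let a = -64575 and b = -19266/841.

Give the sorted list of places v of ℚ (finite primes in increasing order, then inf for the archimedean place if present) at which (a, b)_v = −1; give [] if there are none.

(a, b) ≡ (-287, -114) mod (ℚ^×)²; places V = {2, 3, 5, 7, 13, 19, 29, 41, ∞}.
(a,b)_19: α=0, u≡6; β=1, v≡10 (mod 19); (6|19)=+1, (10|19)=-1; sign (−1)^0·+1^1·-1^0 = +1.
(a,b)_∞: sgn(-287)=−, sgn(-114)=−, so -1.
(a,b)_29: α=0, u≡8; β=-2, v≡19 (mod 29); (8|29)=-1, (19|29)=-1; sign (−1)^0·-1^-2·-1^0 = +1.
(a,b)_3: α=2, u≡1; β=1, v≡1 (mod 3); (1|3)=+1, (1|3)=+1; sign (−1)^0·+1^1·+1^2 = +1.
(a,b)_41: α=1, u≡24; β=0, v≡8 (mod 41); (24|41)=-1, (8|41)=+1; sign (−1)^0·-1^0·+1^1 = +1.
(a,b)_13: α=0, u≡9; β=2, v≡9 (mod 13); (9|13)=+1, (9|13)=+1; sign (−1)^0·+1^2·+1^0 = +1.
(a,b)_5: α=2, u≡2; β=0, v≡4 (mod 5); (2|5)=-1, (4|5)=+1; sign (−1)^0·-1^0·+1^2 = +1.
(a,b)_2: α=0, β=1; u≡1, v≡7 (mod 8); ε(u)ε(v)=0·1, αω(v)=0·0, βω(u)=1·0; sum ≡ 0  ⇒  +1.
(a,b)_7: α=1, u≡1; β=0, v≡5 (mod 7); (1|7)=+1, (5|7)=-1; sign (−1)^0·+1^0·-1^1 = -1.
Ram(-287, -114) = {7, ∞}; no ℚ_7-point on the conic.

[7, inf]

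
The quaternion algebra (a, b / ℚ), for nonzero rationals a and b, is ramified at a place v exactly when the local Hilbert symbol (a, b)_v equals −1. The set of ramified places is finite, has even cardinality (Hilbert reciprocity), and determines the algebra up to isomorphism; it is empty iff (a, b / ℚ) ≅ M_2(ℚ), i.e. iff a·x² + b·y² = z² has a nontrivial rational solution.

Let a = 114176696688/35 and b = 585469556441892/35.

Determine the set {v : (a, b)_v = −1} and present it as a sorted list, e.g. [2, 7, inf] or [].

[7, 29, 31, 43]

(a, b) ≡ (1667645, 1352995) mod (ℚ^×)²; places V = {2, 3, 5, 7, 29, 31, 43, 53, ∞}.
(a,b)_2: α=4, β=2; u≡5, v≡3 (mod 8); ε(u)ε(v)=0·1, αω(v)=4·1, βω(u)=2·1; sum ≡ 0  ⇒  +1.
(a,b)_43: α=2, u≡30; β=3, v≡30 (mod 43); (30|43)=-1, (30|43)=-1; sign (−1)^0·-1^3·-1^2 = -1.
(a,b)_∞: sgn(1667645)=+, sgn(1352995)=+, so +1.
(a,b)_5: α=-1, u≡4; β=-1, v≡1 (mod 5); (4|5)=+1, (1|5)=+1; sign (−1)^0·+1^-1·+1^-1 = +1.
(a,b)_29: α=1, u≡11; β=1, v≡22 (mod 29); (11|29)=-1, (22|29)=+1; sign (−1)^0·-1^1·+1^1 = -1.
(a,b)_3: α=4, u≡2; β=6, v≡1 (mod 3); (2|3)=-1, (1|3)=+1; sign (−1)^0·-1^6·+1^4 = +1.
(a,b)_7: α=-1, u≡1; β=-1, v≡2 (mod 7); (1|7)=+1, (2|7)=+1; sign (−1)^1·+1^-1·+1^-1 = -1.
(a,b)_53: α=1, u≡37; β=2, v≡42 (mod 53); (37|53)=+1, (42|53)=+1; sign (−1)^0·+1^2·+1^1 = +1.
(a,b)_31: α=1, u≡18; β=1, v≡28 (mod 31); (18|31)=+1, (28|31)=+1; sign (−1)^1·+1^1·+1^1 = -1.
|Ram(1667645, 1352995)| = 4, even; anisotropic at {7, 29, 31, 43}.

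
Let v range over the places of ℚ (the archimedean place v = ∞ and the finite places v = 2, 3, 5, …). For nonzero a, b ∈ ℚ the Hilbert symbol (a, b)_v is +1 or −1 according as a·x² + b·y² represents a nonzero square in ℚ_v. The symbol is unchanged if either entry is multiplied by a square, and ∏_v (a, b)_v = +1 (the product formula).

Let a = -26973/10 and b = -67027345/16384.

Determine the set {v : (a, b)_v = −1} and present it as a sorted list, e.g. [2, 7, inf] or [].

(a, b) ≡ (-370, -11305) mod (ℚ^×)²; places V = {2, 3, 5, 7, 11, 17, 19, 37, ∞}.
(a,b)_∞: sgn(-370)=−, sgn(-11305)=−, so -1.
(a,b)_7: α=0, u≡4; β=3, v≡1 (mod 7); (4|7)=+1, (1|7)=+1; sign (−1)^0·+1^3·+1^0 = +1.
(a,b)_17: α=0, u≡4; β=1, v≡15 (mod 17); (4|17)=+1, (15|17)=+1; sign (−1)^0·+1^1·+1^0 = +1.
(a,b)_19: α=0, u≡14; β=1, v≡18 (mod 19); (14|19)=-1, (18|19)=-1; sign (−1)^0·-1^1·-1^0 = -1.
(a,b)_3: α=6, u≡2; β=0, v≡2 (mod 3); (2|3)=-1, (2|3)=-1; sign (−1)^0·-1^0·-1^6 = +1.
(a,b)_5: α=-1, u≡1; β=1, v≡4 (mod 5); (1|5)=+1, (4|5)=+1; sign (−1)^0·+1^1·+1^-1 = +1.
(a,b)_2: α=-1, β=-14; u≡7, v≡7 (mod 8); ε(u)ε(v)=1·1, αω(v)=-1·0, βω(u)=-14·0; sum ≡ 1  ⇒  -1.
(a,b)_11: α=0, u≡1; β=2, v≡3 (mod 11); (1|11)=+1, (3|11)=+1; sign (−1)^0·+1^2·+1^0 = +1.
(a,b)_37: α=1, u≡27; β=0, v≡31 (mod 37); (27|37)=+1, (31|37)=-1; sign (−1)^0·+1^0·-1^1 = -1.
(-370, -11305 / ℚ) ramifies at {2, 19, 37, ∞}: a division algebra.

[2, 19, 37, inf]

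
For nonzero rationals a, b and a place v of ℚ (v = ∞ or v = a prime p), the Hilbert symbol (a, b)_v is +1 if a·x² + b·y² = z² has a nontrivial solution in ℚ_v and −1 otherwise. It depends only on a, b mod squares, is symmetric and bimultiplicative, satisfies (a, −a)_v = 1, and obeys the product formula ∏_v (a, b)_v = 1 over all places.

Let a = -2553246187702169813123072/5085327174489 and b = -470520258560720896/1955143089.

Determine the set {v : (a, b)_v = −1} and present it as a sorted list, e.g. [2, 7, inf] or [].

[41, inf]

(a, b) ≡ (-402743, -19) mod (ℚ^×)²; places V = {2, 3, 11, 17, 19, 29, 41, 47, ∞}.
(a,b)_3: α=-6, u≡1; β=-4, v≡2 (mod 3); (1|3)=+1, (2|3)=-1; sign (−1)^0·+1^-4·-1^-6 = +1.
(a,b)_19: α=1, u≡9; β=1, v≡3 (mod 19); (9|19)=+1, (3|19)=-1; sign (−1)^1·+1^1·-1^1 = +1.
(a,b)_2: α=24, β=16; u≡1, v≡5 (mod 8); ε(u)ε(v)=0·0, αω(v)=24·1, βω(u)=16·0; sum ≡ 0  ⇒  +1.
(a,b)_41: α=3, u≡27; β=2, v≡19 (mod 41); (27|41)=-1, (19|41)=-1; sign (−1)^0·-1^2·-1^3 = -1.
(a,b)_47: α=3, u≡3; β=2, v≡2 (mod 47); (3|47)=+1, (2|47)=+1; sign (−1)^0·+1^2·+1^3 = +1.
(a,b)_∞: sgn(-402743)=−, sgn(-19)=−, so -1.
(a,b)_17: α=-8, u≡4; β=-6, v≡16 (mod 17); (4|17)=+1, (16|17)=+1; sign (−1)^0·+1^-6·+1^-8 = +1.
(a,b)_29: α=2, u≡6; β=2, v≡12 (mod 29); (6|29)=+1, (12|29)=-1; sign (−1)^0·+1^2·-1^2 = +1.
(a,b)_11: α=3, u≡6; β=2, v≡5 (mod 11); (6|11)=-1, (5|11)=+1; sign (−1)^0·-1^2·+1^3 = +1.
Ram(-402743, -19) = {41, ∞}; no ℚ_41-point on the conic.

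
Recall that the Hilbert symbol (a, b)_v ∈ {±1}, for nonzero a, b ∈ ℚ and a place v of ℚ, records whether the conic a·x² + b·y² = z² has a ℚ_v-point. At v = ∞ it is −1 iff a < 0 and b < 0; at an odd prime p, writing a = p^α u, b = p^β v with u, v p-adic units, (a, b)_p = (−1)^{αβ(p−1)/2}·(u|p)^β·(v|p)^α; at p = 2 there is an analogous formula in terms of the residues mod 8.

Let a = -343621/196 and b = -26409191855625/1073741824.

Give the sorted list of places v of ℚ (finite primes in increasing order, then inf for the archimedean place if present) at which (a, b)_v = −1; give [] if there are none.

[2, 29, 41, inf]

Mod squares: a ≡ -1189, b ≡ -41. Check v ∈ {∞, 2, 3, 5, 7, 17, 29, 41}.
v=∞: -1189 < 0 and -41 < 0  ⇒  (a,b)_∞ = -1.
v=17: a=17^2·(≡2), b=17^0·(≡14) mod 17; (2|17)=+1, (14|17)=-1; (−1)^{2·0·8}·(+1)^0·(-1)^2 = +1.
v=29: a=29^1·(≡19), b=29^2·(≡18) mod 29; (19|29)=-1, (18|29)=-1; (−1)^{1·2·14}·(-1)^2·(-1)^1 = -1.
v=3: a=3^0·(≡2), b=3^6·(≡1) mod 3; (2|3)=-1, (1|3)=+1; (−1)^{0·6·1}·(-1)^6·(+1)^0 = +1.
v=2: v_2(a)=-2, v_2(b)=-30; units ≡ 3, 7 (mod 8); ε·ε+αω+βω = 1·1+-2·0+-30·1 ≡ 1  ⇒  (a,b)_2 = -1.
v=5: a=5^0·(≡4), b=5^4·(≡4) mod 5; (4|5)=+1, (4|5)=+1; (−1)^{0·4·2}·(+1)^4·(+1)^0 = +1.
v=41: a=41^1·(≡11), b=41^3·(≡37) mod 41; (11|41)=-1, (37|41)=+1; (−1)^{1·3·20}·(-1)^3·(+1)^1 = -1.
v=7: a=7^-2·(≡4), b=7^0·(≡2) mod 7; (4|7)=+1, (2|7)=+1; (−1)^{-2·0·3}·(+1)^0·(+1)^-2 = +1.
Ram(-1189, -41) = {2, 29, 41, ∞}; no ℚ_2-point on the conic.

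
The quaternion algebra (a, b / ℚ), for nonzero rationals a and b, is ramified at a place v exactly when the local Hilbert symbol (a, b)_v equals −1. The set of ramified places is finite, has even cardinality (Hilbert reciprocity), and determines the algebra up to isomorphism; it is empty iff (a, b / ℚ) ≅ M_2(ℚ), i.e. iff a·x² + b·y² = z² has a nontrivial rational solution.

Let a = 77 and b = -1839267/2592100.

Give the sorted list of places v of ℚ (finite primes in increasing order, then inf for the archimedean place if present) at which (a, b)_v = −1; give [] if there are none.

[3, 11]

Mod squares: a ≡ 77, b ≡ -3. Check v ∈ {∞, 2, 3, 5, 7, 11, 23, 29}.
v=7: a=7^1·(≡4), b=7^-2·(≡4) mod 7; (4|7)=+1, (4|7)=+1; (−1)^{1·-2·3}·(+1)^-2·(+1)^1 = +1.
v=∞: 77 > 0 and -3 < 0  ⇒  (a,b)_∞ = +1.
v=5: a=5^0·(≡2), b=5^-2·(≡2) mod 5; (2|5)=-1, (2|5)=-1; (−1)^{0·-2·2}·(-1)^-2·(-1)^0 = +1.
v=23: a=23^0·(≡8), b=23^-2·(≡20) mod 23; (8|23)=+1, (20|23)=-1; (−1)^{0·-2·11}·(+1)^-2·(-1)^0 = +1.
v=2: v_2(a)=0, v_2(b)=-2; units ≡ 5, 5 (mod 8); ε·ε+αω+βω = 0·0+0·1+-2·1 ≡ 0  ⇒  (a,b)_2 = +1.
v=11: a=11^1·(≡7), b=11^0·(≡2) mod 11; (7|11)=-1, (2|11)=-1; (−1)^{1·0·5}·(-1)^0·(-1)^1 = -1.
v=29: a=29^0·(≡19), b=29^2·(≡10) mod 29; (19|29)=-1, (10|29)=-1; (−1)^{0·2·14}·(-1)^2·(-1)^0 = +1.
v=3: a=3^0·(≡2), b=3^7·(≡2) mod 3; (2|3)=-1, (2|3)=-1; (−1)^{0·7·1}·(-1)^7·(-1)^0 = -1.
|Ram(77, -3)| = 2, even; anisotropic at {3, 11}.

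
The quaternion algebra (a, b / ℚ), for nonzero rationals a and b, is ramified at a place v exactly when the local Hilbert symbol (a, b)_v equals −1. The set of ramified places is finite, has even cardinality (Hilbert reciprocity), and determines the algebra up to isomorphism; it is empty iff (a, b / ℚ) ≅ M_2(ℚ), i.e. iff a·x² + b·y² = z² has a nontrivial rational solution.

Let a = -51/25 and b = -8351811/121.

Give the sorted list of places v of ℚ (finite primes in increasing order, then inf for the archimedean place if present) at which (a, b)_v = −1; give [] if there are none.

Mod squares: a ≡ -51, b ≡ -19. Check v ∈ {∞, 2, 3, 5, 11, 13, 17, 19}.
v=3: a=3^1·(≡1), b=3^2·(≡2) mod 3; (1|3)=+1, (2|3)=-1; (−1)^{1·2·1}·(+1)^2·(-1)^1 = -1.
v=2: v_2(a)=0, v_2(b)=0; units ≡ 5, 5 (mod 8); ε·ε+αω+βω = 0·0+0·1+0·1 ≡ 0  ⇒  (a,b)_2 = +1.
v=5: a=5^-2·(≡4), b=5^0·(≡4) mod 5; (4|5)=+1, (4|5)=+1; (−1)^{-2·0·2}·(+1)^0·(+1)^-2 = +1.
v=13: a=13^0·(≡12), b=13^2·(≡5) mod 13; (12|13)=+1, (5|13)=-1; (−1)^{0·2·6}·(+1)^2·(-1)^0 = +1.
v=11: a=11^0·(≡5), b=11^-2·(≡5) mod 11; (5|11)=+1, (5|11)=+1; (−1)^{0·-2·5}·(+1)^-2·(+1)^0 = +1.
v=∞: -51 < 0 and -19 < 0  ⇒  (a,b)_∞ = -1.
v=17: a=17^1·(≡6), b=17^2·(≡9) mod 17; (6|17)=-1, (9|17)=+1; (−1)^{1·2·8}·(-1)^2·(+1)^1 = +1.
v=19: a=19^0·(≡1), b=19^1·(≡13) mod 19; (1|19)=+1, (13|19)=-1; (−1)^{0·1·9}·(+1)^1·(-1)^0 = +1.
|Ram(-51, -19)| = 2, even; anisotropic at {3, ∞}.

[3, inf]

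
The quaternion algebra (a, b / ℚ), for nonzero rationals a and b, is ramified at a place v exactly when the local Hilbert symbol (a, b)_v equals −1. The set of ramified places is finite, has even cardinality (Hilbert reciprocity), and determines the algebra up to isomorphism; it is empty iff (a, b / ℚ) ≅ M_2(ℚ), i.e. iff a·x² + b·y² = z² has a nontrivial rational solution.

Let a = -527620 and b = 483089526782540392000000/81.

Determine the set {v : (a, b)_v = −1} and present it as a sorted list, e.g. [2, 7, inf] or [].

Mod squares: a ≡ -131905, b ≡ 328042. Check v ∈ {∞, 2, 3, 5, 11, 13, 23, 31, 37}.
v=2: v_2(a)=2, v_2(b)=9; units ≡ 7, 5 (mod 8); ε·ε+αω+βω = 1·0+2·1+9·0 ≡ 0  ⇒  (a,b)_2 = +1.
v=5: a=5^1·(≡1), b=5^6·(≡3) mod 5; (1|5)=+1, (3|5)=-1; (−1)^{1·6·2}·(+1)^6·(-1)^1 = -1.
v=3: a=3^0·(≡2), b=3^-4·(≡1) mod 3; (2|3)=-1, (1|3)=+1; (−1)^{0·-4·1}·(-1)^-4·(+1)^0 = +1.
v=37: a=37^1·(≡22), b=37^3·(≡6) mod 37; (22|37)=-1, (6|37)=-1; (−1)^{1·3·18}·(-1)^3·(-1)^1 = +1.
v=23: a=23^1·(≡14), b=23^4·(≡12) mod 23; (14|23)=-1, (12|23)=+1; (−1)^{1·4·11}·(-1)^4·(+1)^1 = +1.
v=11: a=11^0·(≡6), b=11^1·(≡9) mod 11; (6|11)=-1, (9|11)=+1; (−1)^{0·1·5}·(-1)^1·(+1)^0 = -1.
v=13: a=13^0·(≡11), b=13^1·(≡10) mod 13; (11|13)=-1, (10|13)=+1; (−1)^{0·1·6}·(-1)^1·(+1)^0 = -1.
v=∞: -131905 < 0 and 328042 > 0  ⇒  (a,b)_∞ = +1.
v=31: a=31^1·(≡30), b=31^3·(≡29) mod 31; (30|31)=-1, (29|31)=-1; (−1)^{1·3·15}·(-1)^3·(-1)^1 = -1.
Ram(-131905, 328042) = {5, 11, 13, 31}; no ℚ_5-point on the conic.

[5, 11, 13, 31]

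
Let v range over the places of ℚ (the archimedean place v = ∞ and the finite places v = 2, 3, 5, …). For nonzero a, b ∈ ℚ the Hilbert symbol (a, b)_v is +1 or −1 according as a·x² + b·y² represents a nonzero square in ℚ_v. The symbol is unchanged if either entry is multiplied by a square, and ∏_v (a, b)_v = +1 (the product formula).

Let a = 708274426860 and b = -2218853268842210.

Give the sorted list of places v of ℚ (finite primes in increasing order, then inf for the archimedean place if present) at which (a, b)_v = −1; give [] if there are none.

Mod squares: a ≡ 19635, b ≡ -2210. Check v ∈ {∞, 2, 3, 5, 7, 11, 13, 17}.
v=∞: 19635 > 0 and -2210 < 0  ⇒  (a,b)_∞ = +1.
v=5: a=5^1·(≡2), b=5^1·(≡3) mod 5; (2|5)=-1, (3|5)=-1; (−1)^{1·1·2}·(-1)^1·(-1)^1 = +1.
v=3: a=3^3·(≡2), b=3^0·(≡1) mod 3; (2|3)=-1, (1|3)=+1; (−1)^{3·0·1}·(-1)^0·(+1)^3 = +1.
v=7: a=7^3·(≡3), b=7^4·(≡1) mod 7; (3|7)=-1, (1|7)=+1; (−1)^{3·4·3}·(-1)^4·(+1)^3 = +1.
v=17: a=17^1·(≡9), b=17^1·(≡11) mod 17; (9|17)=+1, (11|17)=-1; (−1)^{1·1·8}·(+1)^1·(-1)^1 = -1.
v=2: v_2(a)=2, v_2(b)=1; units ≡ 3, 7 (mod 8); ε·ε+αω+βω = 1·1+2·0+1·1 ≡ 0  ⇒  (a,b)_2 = +1.
v=11: a=11^3·(≡4), b=11^4·(≡4) mod 11; (4|11)=+1, (4|11)=+1; (−1)^{3·4·5}·(+1)^4·(+1)^3 = +1.
v=13: a=13^2·(≡11), b=13^5·(≡12) mod 13; (11|13)=-1, (12|13)=+1; (−1)^{2·5·6}·(-1)^5·(+1)^2 = -1.
Ram(19635, -2210) = {13, 17}; no ℚ_13-point on the conic.

[13, 17]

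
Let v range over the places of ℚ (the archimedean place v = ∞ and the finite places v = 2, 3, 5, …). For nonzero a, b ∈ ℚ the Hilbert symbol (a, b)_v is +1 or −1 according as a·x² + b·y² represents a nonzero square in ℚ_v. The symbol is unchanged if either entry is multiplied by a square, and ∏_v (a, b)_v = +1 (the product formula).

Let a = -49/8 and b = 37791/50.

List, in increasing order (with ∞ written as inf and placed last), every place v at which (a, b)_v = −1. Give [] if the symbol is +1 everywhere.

[2, 13]

(a, b) ≡ (-2, 8398) mod (ℚ^×)²; places V = {2, 3, 5, 7, 13, 17, 19, ∞}.
(a,b)_13: α=0, u≡2; β=1, v≡9 (mod 13); (2|13)=-1, (9|13)=+1; sign (−1)^0·-1^1·+1^0 = -1.
(a,b)_19: α=0, u≡1; β=1, v≡9 (mod 19); (1|19)=+1, (9|19)=+1; sign (−1)^0·+1^1·+1^0 = +1.
(a,b)_7: α=2, u≡6; β=0, v≡5 (mod 7); (6|7)=-1, (5|7)=-1; sign (−1)^0·-1^0·-1^2 = +1.
(a,b)_3: α=0, u≡1; β=2, v≡1 (mod 3); (1|3)=+1, (1|3)=+1; sign (−1)^0·+1^2·+1^0 = +1.
(a,b)_17: α=0, u≡13; β=1, v≡4 (mod 17); (13|17)=+1, (4|17)=+1; sign (−1)^0·+1^1·+1^0 = +1.
(a,b)_2: α=-3, β=-1; u≡7, v≡7 (mod 8); ε(u)ε(v)=1·1, αω(v)=-3·0, βω(u)=-1·0; sum ≡ 1  ⇒  -1.
(a,b)_5: α=0, u≡2; β=-2, v≡3 (mod 5); (2|5)=-1, (3|5)=-1; sign (−1)^0·-1^-2·-1^0 = +1.
(a,b)_∞: sgn(-2)=−, sgn(8398)=+, so +1.
|Ram(-2, 8398)| = 2, even; anisotropic at {2, 13}.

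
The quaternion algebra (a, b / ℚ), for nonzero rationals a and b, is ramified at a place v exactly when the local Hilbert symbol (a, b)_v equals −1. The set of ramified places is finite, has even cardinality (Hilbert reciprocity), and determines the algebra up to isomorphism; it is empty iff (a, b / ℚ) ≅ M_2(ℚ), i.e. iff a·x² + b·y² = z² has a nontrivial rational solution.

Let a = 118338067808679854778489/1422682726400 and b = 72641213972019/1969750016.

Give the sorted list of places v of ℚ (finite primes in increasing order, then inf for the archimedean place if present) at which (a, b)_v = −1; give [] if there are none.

[2, 7, 13, 29]

(a, b) ≡ (4186, 300846) mod (ℚ^×)²; places V = {2, 3, 5, 7, 11, 13, 17, 19, 23, 29, 43, ∞}.
(a,b)_17: α=-2, u≡13; β=-2, v≡3 (mod 17); (13|17)=+1, (3|17)=-1; sign (−1)^0·+1^-2·-1^-2 = +1.
(a,b)_2: α=-13, β=-19; u≡5, v≡7 (mod 8); ε(u)ε(v)=0·1, αω(v)=-13·0, βω(u)=-19·1; sum ≡ 1  ⇒  -1.
(a,b)_23: α=3, u≡11; β=0, v≡8 (mod 23); (11|23)=-1, (8|23)=+1; sign (−1)^0·-1^0·+1^3 = +1.
(a,b)_11: α=2, u≡7; β=2, v≡6 (mod 11); (7|11)=-1, (6|11)=-1; sign (−1)^0·-1^2·-1^2 = +1.
(a,b)_29: α=2, u≡17; β=1, v≡26 (mod 29); (17|29)=-1, (26|29)=-1; sign (−1)^0·-1^1·-1^2 = -1.
(a,b)_13: α=-1, u≡10; β=-1, v≡8 (mod 13); (10|13)=+1, (8|13)=-1; sign (−1)^0·+1^-1·-1^-1 = -1.
(a,b)_∞: sgn(4186)=+, sgn(300846)=+, so +1.
(a,b)_19: α=2, u≡11; β=1, v≡1 (mod 19); (11|19)=+1, (1|19)=+1; sign (−1)^0·+1^1·+1^2 = +1.
(a,b)_5: α=-2, u≡4; β=0, v≡4 (mod 5); (4|5)=+1, (4|5)=+1; sign (−1)^0·+1^0·+1^-2 = +1.
(a,b)_7: α=9, u≡6; β=9, v≡6 (mod 7); (6|7)=-1, (6|7)=-1; sign (−1)^1·-1^9·-1^9 = -1.
(a,b)_3: α=8, u≡1; β=3, v≡1 (mod 3); (1|3)=+1, (1|3)=+1; sign (−1)^0·+1^3·+1^8 = +1.
(a,b)_43: α=-2, u≡1; β=0, v≡2 (mod 43); (1|43)=+1, (2|43)=-1; sign (−1)^0·+1^0·-1^-2 = +1.
(4186, 300846 / ℚ) ramifies at {2, 7, 13, 29}: a division algebra.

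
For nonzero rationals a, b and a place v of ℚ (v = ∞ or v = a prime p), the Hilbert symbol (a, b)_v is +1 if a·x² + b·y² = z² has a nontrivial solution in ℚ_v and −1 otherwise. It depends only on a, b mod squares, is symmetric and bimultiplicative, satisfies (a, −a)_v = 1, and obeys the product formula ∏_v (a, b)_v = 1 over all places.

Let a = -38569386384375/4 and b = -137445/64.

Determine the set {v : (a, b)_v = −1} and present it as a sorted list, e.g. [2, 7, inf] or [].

[3, 5, 11, inf]

Mod squares: a ≡ -15, b ≡ -2805. Check v ∈ {∞, 2, 3, 5, 7, 11, 17}.
v=17: a=17^2·(≡15), b=17^1·(≡11) mod 17; (15|17)=+1, (11|17)=-1; (−1)^{2·1·8}·(+1)^1·(-1)^2 = +1.
v=5: a=5^5·(≡3), b=5^1·(≡4) mod 5; (3|5)=-1, (4|5)=+1; (−1)^{5·1·2}·(-1)^1·(+1)^5 = -1.
v=∞: -15 < 0 and -2805 < 0  ⇒  (a,b)_∞ = -1.
v=11: a=11^2·(≡2), b=11^1·(≡5) mod 11; (2|11)=-1, (5|11)=+1; (−1)^{2·1·5}·(-1)^1·(+1)^2 = -1.
v=3: a=3^1·(≡1), b=3^1·(≡1) mod 3; (1|3)=+1, (1|3)=+1; (−1)^{1·1·1}·(+1)^1·(+1)^1 = -1.
v=2: v_2(a)=-2, v_2(b)=-6; units ≡ 1, 3 (mod 8); ε·ε+αω+βω = 0·1+-2·1+-6·0 ≡ 0  ⇒  (a,b)_2 = +1.
v=7: a=7^6·(≡5), b=7^2·(≡2) mod 7; (5|7)=-1, (2|7)=+1; (−1)^{6·2·3}·(-1)^2·(+1)^6 = +1.
(-15, -2805 / ℚ) ramifies at {3, 5, 11, ∞}: a division algebra.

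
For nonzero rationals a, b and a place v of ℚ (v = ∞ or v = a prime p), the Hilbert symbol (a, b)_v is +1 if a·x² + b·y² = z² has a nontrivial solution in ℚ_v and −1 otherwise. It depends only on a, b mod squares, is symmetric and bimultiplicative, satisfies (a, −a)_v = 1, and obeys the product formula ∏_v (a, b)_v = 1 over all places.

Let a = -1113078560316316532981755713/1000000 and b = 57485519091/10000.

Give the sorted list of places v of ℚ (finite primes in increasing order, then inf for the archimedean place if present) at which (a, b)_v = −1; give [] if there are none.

(a, b) ≡ (-3031457, 70499) mod (ℚ^×)²; places V = {2, 3, 5, 7, 11, 13, 17, 29, 43, ∞}.
(a,b)_2: α=-6, β=-4; u≡7, v≡3 (mod 8); ε(u)ε(v)=1·1, αω(v)=-6·1, βω(u)=-4·0; sum ≡ 1  ⇒  -1.
(a,b)_29: α=3, u≡10; β=1, v≡16 (mod 29); (10|29)=-1, (16|29)=+1; sign (−1)^0·-1^1·+1^3 = -1.
(a,b)_13: α=3, u≡7; β=1, v≡11 (mod 13); (7|13)=-1, (11|13)=-1; sign (−1)^0·-1^1·-1^3 = +1.
(a,b)_3: α=2, u≡1; β=2, v≡2 (mod 3); (1|3)=+1, (2|3)=-1; sign (−1)^0·+1^2·-1^2 = +1.
(a,b)_5: α=-6, u≡3; β=-4, v≡1 (mod 5); (3|5)=-1, (1|5)=+1; sign (−1)^0·-1^-4·+1^-6 = +1.
(a,b)_7: α=4, u≡5; β=2, v≡1 (mod 7); (5|7)=-1, (1|7)=+1; sign (−1)^0·-1^2·+1^4 = +1.
(a,b)_11: α=3, u≡10; β=1, v≡7 (mod 11); (10|11)=-1, (7|11)=-1; sign (−1)^1·-1^1·-1^3 = -1.
(a,b)_43: α=5, u≡40; β=2, v≡28 (mod 43); (40|43)=+1, (28|43)=-1; sign (−1)^0·+1^2·-1^5 = -1.
(a,b)_17: α=3, u≡15; β=1, v≡16 (mod 17); (15|17)=+1, (16|17)=+1; sign (−1)^0·+1^1·+1^3 = +1.
(a,b)_∞: sgn(-3031457)=−, sgn(70499)=+, so +1.
Ram(-3031457, 70499) = {2, 11, 29, 43}; no ℚ_2-point on the conic.

[2, 11, 29, 43]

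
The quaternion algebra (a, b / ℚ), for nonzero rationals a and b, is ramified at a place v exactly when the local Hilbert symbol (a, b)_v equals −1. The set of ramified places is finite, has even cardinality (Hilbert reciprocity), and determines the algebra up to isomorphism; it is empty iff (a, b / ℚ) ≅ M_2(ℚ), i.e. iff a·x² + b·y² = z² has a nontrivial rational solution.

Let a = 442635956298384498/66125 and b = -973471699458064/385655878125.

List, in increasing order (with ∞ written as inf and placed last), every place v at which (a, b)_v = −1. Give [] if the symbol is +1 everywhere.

Mod squares: a ≡ 12090, b ≡ -5. Check v ∈ {∞, 2, 3, 5, 7, 13, 17, 19, 23, 31, 41}.
v=17: a=17^0·(≡5), b=17^2·(≡10) mod 17; (5|17)=-1, (10|17)=-1; (−1)^{0·2·8}·(-1)^2·(-1)^0 = +1.
v=∞: 12090 > 0 and -5 < 0  ⇒  (a,b)_∞ = +1.
v=5: a=5^-3·(≡2), b=5^-5·(≡1) mod 5; (2|5)=-1, (1|5)=+1; (−1)^{-3·-5·2}·(-1)^-5·(+1)^-3 = -1.
v=13: a=13^3·(≡11), b=13^0·(≡7) mod 13; (11|13)=-1, (7|13)=-1; (−1)^{3·0·6}·(-1)^0·(-1)^3 = -1.
v=31: a=31^5·(≡14), b=31^2·(≡11) mod 31; (14|31)=+1, (11|31)=-1; (−1)^{5·2·15}·(+1)^2·(-1)^5 = -1.
v=2: v_2(a)=1, v_2(b)=4; units ≡ 5, 3 (mod 8); ε·ε+αω+βω = 0·1+1·1+4·1 ≡ 1  ⇒  (a,b)_2 = -1.
v=19: a=19^4·(≡7), b=19^4·(≡10) mod 19; (7|19)=+1, (10|19)=-1; (−1)^{4·4·9}·(+1)^4·(-1)^4 = +1.
v=23: a=23^-2·(≡10), b=23^-4·(≡9) mod 23; (10|23)=-1, (9|23)=+1; (−1)^{-2·-4·11}·(-1)^-4·(+1)^-2 = +1.
v=3: a=3^3·(≡1), b=3^-2·(≡1) mod 3; (1|3)=+1, (1|3)=+1; (−1)^{3·-2·1}·(+1)^-2·(+1)^3 = +1.
v=41: a=41^0·(≡36), b=41^2·(≡1) mod 41; (36|41)=+1, (1|41)=+1; (−1)^{0·2·20}·(+1)^2·(+1)^0 = +1.
v=7: a=7^0·(≡2), b=7^-2·(≡1) mod 7; (2|7)=+1, (1|7)=+1; (−1)^{0·-2·3}·(+1)^-2·(+1)^0 = +1.
(12090, -5 / ℚ) ramifies at {2, 5, 13, 31}: a division algebra.

[2, 5, 13, 31]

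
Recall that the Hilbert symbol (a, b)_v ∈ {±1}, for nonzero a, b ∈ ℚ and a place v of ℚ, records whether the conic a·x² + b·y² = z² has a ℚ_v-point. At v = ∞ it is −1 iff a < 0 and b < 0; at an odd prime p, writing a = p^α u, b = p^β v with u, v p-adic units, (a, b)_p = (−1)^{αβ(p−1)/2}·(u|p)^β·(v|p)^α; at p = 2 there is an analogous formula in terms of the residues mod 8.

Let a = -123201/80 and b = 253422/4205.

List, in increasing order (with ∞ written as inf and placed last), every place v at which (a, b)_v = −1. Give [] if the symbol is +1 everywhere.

[5, 13]

(a, b) ≡ (-5, 390) mod (ℚ^×)²; places V = {2, 3, 5, 13, 19, 29, ∞}.
(a,b)_13: α=2, u≡6; β=1, v≡12 (mod 13); (6|13)=-1, (12|13)=+1; sign (−1)^0·-1^1·+1^2 = -1.
(a,b)_19: α=0, u≡13; β=2, v≡3 (mod 19); (13|19)=-1, (3|19)=-1; sign (−1)^0·-1^2·-1^0 = +1.
(a,b)_3: α=6, u≡1; β=3, v≡1 (mod 3); (1|3)=+1, (1|3)=+1; sign (−1)^0·+1^3·+1^6 = +1.
(a,b)_∞: sgn(-5)=−, sgn(390)=+, so +1.
(a,b)_5: α=-1, u≡4; β=-1, v≡2 (mod 5); (4|5)=+1, (2|5)=-1; sign (−1)^0·+1^-1·-1^-1 = -1.
(a,b)_29: α=0, u≡22; β=-2, v≡4 (mod 29); (22|29)=+1, (4|29)=+1; sign (−1)^0·+1^-2·+1^0 = +1.
(a,b)_2: α=-4, β=1; u≡3, v≡3 (mod 8); ε(u)ε(v)=1·1, αω(v)=-4·1, βω(u)=1·1; sum ≡ 0  ⇒  +1.
Ram(-5, 390) = {5, 13}; no ℚ_5-point on the conic.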